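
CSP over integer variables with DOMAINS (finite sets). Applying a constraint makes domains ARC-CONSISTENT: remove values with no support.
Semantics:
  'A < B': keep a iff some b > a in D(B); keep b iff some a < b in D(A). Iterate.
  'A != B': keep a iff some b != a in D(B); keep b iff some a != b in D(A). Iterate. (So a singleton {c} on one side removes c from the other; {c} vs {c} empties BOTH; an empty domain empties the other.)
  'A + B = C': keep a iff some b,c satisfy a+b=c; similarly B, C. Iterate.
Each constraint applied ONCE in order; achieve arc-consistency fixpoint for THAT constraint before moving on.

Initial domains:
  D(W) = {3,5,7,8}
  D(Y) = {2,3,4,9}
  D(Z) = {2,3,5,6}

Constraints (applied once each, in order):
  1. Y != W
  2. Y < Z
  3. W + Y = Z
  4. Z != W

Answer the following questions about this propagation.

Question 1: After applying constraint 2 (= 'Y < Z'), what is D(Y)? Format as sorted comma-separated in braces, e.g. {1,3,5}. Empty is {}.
Constraint 1 (Y != W) on D(Y)={2,3,4,9} D(W)={3,5,7,8}: no change
Constraint 2 (Y < Z) on D(Y)={2,3,4,9} D(Z)={2,3,5,6}: Y {2,3,4,9}->{2,3,4}; Z {2,3,5,6}->{3,5,6}
So after constraint 2: D(Y) = {2,3,4}

Answer: {2,3,4}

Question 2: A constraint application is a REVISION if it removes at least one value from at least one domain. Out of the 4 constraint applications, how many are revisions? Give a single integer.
Answer: 2

Derivation:
Constraint 1 (Y != W) on D(Y)={2,3,4,9} D(W)={3,5,7,8}: no change => not a revision
Constraint 2 (Y < Z) on D(Y)={2,3,4,9} D(Z)={2,3,5,6}: Y {2,3,4,9}->{2,3,4}; Z {2,3,5,6}->{3,5,6} => REVISION
Constraint 3 (W + Y = Z) on D(W)={3,5,7,8} D(Y)={2,3,4} D(Z)={3,5,6}: W {3,5,7,8}->{3}; Y {2,3,4}->{2,3}; Z {3,5,6}->{5,6} => REVISION
Constraint 4 (Z != W) on D(Z)={5,6} D(W)={3}: no change => not a revision
Total revisions = 2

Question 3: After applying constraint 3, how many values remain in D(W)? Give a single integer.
Answer: 1

Derivation:
Constraint 1 (Y != W) on D(Y)={2,3,4,9} D(W)={3,5,7,8}: no change
Constraint 2 (Y < Z) on D(Y)={2,3,4,9} D(Z)={2,3,5,6}: Y {2,3,4,9}->{2,3,4}; Z {2,3,5,6}->{3,5,6}
Constraint 3 (W + Y = Z) on D(W)={3,5,7,8} D(Y)={2,3,4} D(Z)={3,5,6}: W {3,5,7,8}->{3}; Y {2,3,4}->{2,3}; Z {3,5,6}->{5,6}
So after constraint 3: D(W)={3}, size = 1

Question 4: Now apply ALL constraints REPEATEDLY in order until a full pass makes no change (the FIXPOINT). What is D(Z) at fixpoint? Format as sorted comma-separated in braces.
Answer: {5}

Derivation:
pass 0 (initial): D(Z)={2,3,5,6}
pass 1: W {3,5,7,8}->{3}; Y {2,3,4,9}->{2,3}; Z {2,3,5,6}->{5,6}
pass 2: Y {2,3}->{2}; Z {5,6}->{5}
pass 3: no change
Fixpoint after 3 passes: D(Z) = {5}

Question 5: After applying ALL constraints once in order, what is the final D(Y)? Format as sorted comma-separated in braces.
Constraint 1 (Y != W) on D(Y)={2,3,4,9} D(W)={3,5,7,8}: no change
Constraint 2 (Y < Z) on D(Y)={2,3,4,9} D(Z)={2,3,5,6}: Y {2,3,4,9}->{2,3,4}; Z {2,3,5,6}->{3,5,6}
Constraint 3 (W + Y = Z) on D(W)={3,5,7,8} D(Y)={2,3,4} D(Z)={3,5,6}: W {3,5,7,8}->{3}; Y {2,3,4}->{2,3}; Z {3,5,6}->{5,6}
Constraint 4 (Z != W) on D(Z)={5,6} D(W)={3}: no change
So after all 4 constraints: D(Y) = {2,3}

Answer: {2,3}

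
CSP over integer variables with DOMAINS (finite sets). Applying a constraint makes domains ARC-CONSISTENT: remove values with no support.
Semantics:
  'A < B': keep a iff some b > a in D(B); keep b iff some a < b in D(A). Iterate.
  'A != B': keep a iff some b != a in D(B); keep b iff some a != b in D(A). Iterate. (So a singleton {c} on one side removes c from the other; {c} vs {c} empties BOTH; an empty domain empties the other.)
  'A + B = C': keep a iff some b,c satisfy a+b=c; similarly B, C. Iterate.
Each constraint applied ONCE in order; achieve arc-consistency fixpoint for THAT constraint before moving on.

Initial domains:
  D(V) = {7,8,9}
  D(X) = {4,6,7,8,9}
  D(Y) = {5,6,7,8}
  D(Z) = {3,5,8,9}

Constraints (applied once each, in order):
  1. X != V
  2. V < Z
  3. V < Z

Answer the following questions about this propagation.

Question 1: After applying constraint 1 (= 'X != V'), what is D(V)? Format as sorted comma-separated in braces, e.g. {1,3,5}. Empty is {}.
Constraint 1 (X != V) on D(X)={4,6,7,8,9} D(V)={7,8,9}: no change
So after constraint 1: D(V) = {7,8,9}

Answer: {7,8,9}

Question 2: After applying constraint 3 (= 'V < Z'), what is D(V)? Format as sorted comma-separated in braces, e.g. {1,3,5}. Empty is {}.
Constraint 1 (X != V) on D(X)={4,6,7,8,9} D(V)={7,8,9}: no change
Constraint 2 (V < Z) on D(V)={7,8,9} D(Z)={3,5,8,9}: V {7,8,9}->{7,8}; Z {3,5,8,9}->{8,9}
Constraint 3 (V < Z) on D(V)={7,8} D(Z)={8,9}: no change
So after constraint 3: D(V) = {7,8}

Answer: {7,8}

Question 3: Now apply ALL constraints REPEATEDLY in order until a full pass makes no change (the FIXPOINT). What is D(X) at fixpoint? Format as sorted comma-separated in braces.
Answer: {4,6,7,8,9}

Derivation:
pass 0 (initial): D(X)={4,6,7,8,9}
pass 1: V {7,8,9}->{7,8}; Z {3,5,8,9}->{8,9}
pass 2: no change
Fixpoint after 2 passes: D(X) = {4,6,7,8,9}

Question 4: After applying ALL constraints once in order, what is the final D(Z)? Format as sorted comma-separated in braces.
Constraint 1 (X != V) on D(X)={4,6,7,8,9} D(V)={7,8,9}: no change
Constraint 2 (V < Z) on D(V)={7,8,9} D(Z)={3,5,8,9}: V {7,8,9}->{7,8}; Z {3,5,8,9}->{8,9}
Constraint 3 (V < Z) on D(V)={7,8} D(Z)={8,9}: no change
So after all 3 constraints: D(Z) = {8,9}

Answer: {8,9}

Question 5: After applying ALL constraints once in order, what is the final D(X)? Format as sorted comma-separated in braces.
Constraint 1 (X != V) on D(X)={4,6,7,8,9} D(V)={7,8,9}: no change
Constraint 2 (V < Z) on D(V)={7,8,9} D(Z)={3,5,8,9}: V {7,8,9}->{7,8}; Z {3,5,8,9}->{8,9}
Constraint 3 (V < Z) on D(V)={7,8} D(Z)={8,9}: no change
So after all 3 constraints: D(X) = {4,6,7,8,9}

Answer: {4,6,7,8,9}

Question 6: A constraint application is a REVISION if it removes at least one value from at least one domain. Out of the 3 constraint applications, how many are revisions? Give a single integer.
Constraint 1 (X != V) on D(X)={4,6,7,8,9} D(V)={7,8,9}: no change => not a revision
Constraint 2 (V < Z) on D(V)={7,8,9} D(Z)={3,5,8,9}: V {7,8,9}->{7,8}; Z {3,5,8,9}->{8,9} => REVISION
Constraint 3 (V < Z) on D(V)={7,8} D(Z)={8,9}: no change => not a revision
Total revisions = 1

Answer: 1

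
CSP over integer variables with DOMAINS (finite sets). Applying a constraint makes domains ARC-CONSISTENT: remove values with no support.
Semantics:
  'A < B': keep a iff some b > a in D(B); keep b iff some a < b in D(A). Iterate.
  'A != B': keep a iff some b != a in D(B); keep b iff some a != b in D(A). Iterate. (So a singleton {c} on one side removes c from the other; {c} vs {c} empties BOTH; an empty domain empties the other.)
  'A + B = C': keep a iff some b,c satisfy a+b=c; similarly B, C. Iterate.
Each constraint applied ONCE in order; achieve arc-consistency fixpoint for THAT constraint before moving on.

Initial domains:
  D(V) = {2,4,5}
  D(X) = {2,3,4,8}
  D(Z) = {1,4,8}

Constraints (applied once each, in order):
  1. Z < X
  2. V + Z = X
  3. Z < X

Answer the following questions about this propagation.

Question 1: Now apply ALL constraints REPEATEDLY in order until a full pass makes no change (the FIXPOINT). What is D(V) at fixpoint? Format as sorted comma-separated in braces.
Answer: {2,4}

Derivation:
pass 0 (initial): D(V)={2,4,5}
pass 1: V {2,4,5}->{2,4}; X {2,3,4,8}->{3,8}; Z {1,4,8}->{1,4}
pass 2: no change
Fixpoint after 2 passes: D(V) = {2,4}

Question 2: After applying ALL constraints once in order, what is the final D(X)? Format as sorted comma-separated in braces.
Constraint 1 (Z < X) on D(Z)={1,4,8} D(X)={2,3,4,8}: Z {1,4,8}->{1,4}
Constraint 2 (V + Z = X) on D(V)={2,4,5} D(Z)={1,4} D(X)={2,3,4,8}: V {2,4,5}->{2,4}; X {2,3,4,8}->{3,8}
Constraint 3 (Z < X) on D(Z)={1,4} D(X)={3,8}: no change
So after all 3 constraints: D(X) = {3,8}

Answer: {3,8}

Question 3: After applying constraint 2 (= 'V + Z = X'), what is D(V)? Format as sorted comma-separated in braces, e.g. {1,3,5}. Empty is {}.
Answer: {2,4}

Derivation:
Constraint 1 (Z < X) on D(Z)={1,4,8} D(X)={2,3,4,8}: Z {1,4,8}->{1,4}
Constraint 2 (V + Z = X) on D(V)={2,4,5} D(Z)={1,4} D(X)={2,3,4,8}: V {2,4,5}->{2,4}; X {2,3,4,8}->{3,8}
So after constraint 2: D(V) = {2,4}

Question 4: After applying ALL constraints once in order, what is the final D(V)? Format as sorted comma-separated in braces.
Answer: {2,4}

Derivation:
Constraint 1 (Z < X) on D(Z)={1,4,8} D(X)={2,3,4,8}: Z {1,4,8}->{1,4}
Constraint 2 (V + Z = X) on D(V)={2,4,5} D(Z)={1,4} D(X)={2,3,4,8}: V {2,4,5}->{2,4}; X {2,3,4,8}->{3,8}
Constraint 3 (Z < X) on D(Z)={1,4} D(X)={3,8}: no change
So after all 3 constraints: D(V) = {2,4}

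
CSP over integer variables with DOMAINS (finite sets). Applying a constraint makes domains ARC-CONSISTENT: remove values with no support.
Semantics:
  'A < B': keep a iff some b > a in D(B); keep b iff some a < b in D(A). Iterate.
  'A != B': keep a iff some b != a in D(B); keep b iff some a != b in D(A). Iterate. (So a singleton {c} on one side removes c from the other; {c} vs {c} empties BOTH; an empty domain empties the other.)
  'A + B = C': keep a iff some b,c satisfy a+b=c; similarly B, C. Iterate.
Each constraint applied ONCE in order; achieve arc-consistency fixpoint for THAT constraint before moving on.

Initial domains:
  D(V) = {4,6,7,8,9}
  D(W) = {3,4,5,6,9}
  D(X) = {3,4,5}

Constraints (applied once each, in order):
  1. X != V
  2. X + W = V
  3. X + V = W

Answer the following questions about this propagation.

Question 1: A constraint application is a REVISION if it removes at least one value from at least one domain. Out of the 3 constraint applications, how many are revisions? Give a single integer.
Constraint 1 (X != V) on D(X)={3,4,5} D(V)={4,6,7,8,9}: no change => not a revision
Constraint 2 (X + W = V) on D(X)={3,4,5} D(W)={3,4,5,6,9} D(V)={4,6,7,8,9}: W {3,4,5,6,9}->{3,4,5,6}; V {4,6,7,8,9}->{6,7,8,9} => REVISION
Constraint 3 (X + V = W) on D(X)={3,4,5} D(V)={6,7,8,9} D(W)={3,4,5,6}: X {3,4,5}->{}; V {6,7,8,9}->{}; W {3,4,5,6}->{} => REVISION
Total revisions = 2

Answer: 2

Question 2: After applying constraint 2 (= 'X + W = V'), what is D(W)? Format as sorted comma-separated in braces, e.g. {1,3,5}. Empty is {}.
Constraint 1 (X != V) on D(X)={3,4,5} D(V)={4,6,7,8,9}: no change
Constraint 2 (X + W = V) on D(X)={3,4,5} D(W)={3,4,5,6,9} D(V)={4,6,7,8,9}: W {3,4,5,6,9}->{3,4,5,6}; V {4,6,7,8,9}->{6,7,8,9}
So after constraint 2: D(W) = {3,4,5,6}

Answer: {3,4,5,6}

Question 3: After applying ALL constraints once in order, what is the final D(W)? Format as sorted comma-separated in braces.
Constraint 1 (X != V) on D(X)={3,4,5} D(V)={4,6,7,8,9}: no change
Constraint 2 (X + W = V) on D(X)={3,4,5} D(W)={3,4,5,6,9} D(V)={4,6,7,8,9}: W {3,4,5,6,9}->{3,4,5,6}; V {4,6,7,8,9}->{6,7,8,9}
Constraint 3 (X + V = W) on D(X)={3,4,5} D(V)={6,7,8,9} D(W)={3,4,5,6}: X {3,4,5}->{}; V {6,7,8,9}->{}; W {3,4,5,6}->{}
So after all 3 constraints: D(W) = {}

Answer: {}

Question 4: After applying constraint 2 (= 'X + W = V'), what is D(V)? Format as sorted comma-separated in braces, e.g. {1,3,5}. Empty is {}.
Answer: {6,7,8,9}

Derivation:
Constraint 1 (X != V) on D(X)={3,4,5} D(V)={4,6,7,8,9}: no change
Constraint 2 (X + W = V) on D(X)={3,4,5} D(W)={3,4,5,6,9} D(V)={4,6,7,8,9}: W {3,4,5,6,9}->{3,4,5,6}; V {4,6,7,8,9}->{6,7,8,9}
So after constraint 2: D(V) = {6,7,8,9}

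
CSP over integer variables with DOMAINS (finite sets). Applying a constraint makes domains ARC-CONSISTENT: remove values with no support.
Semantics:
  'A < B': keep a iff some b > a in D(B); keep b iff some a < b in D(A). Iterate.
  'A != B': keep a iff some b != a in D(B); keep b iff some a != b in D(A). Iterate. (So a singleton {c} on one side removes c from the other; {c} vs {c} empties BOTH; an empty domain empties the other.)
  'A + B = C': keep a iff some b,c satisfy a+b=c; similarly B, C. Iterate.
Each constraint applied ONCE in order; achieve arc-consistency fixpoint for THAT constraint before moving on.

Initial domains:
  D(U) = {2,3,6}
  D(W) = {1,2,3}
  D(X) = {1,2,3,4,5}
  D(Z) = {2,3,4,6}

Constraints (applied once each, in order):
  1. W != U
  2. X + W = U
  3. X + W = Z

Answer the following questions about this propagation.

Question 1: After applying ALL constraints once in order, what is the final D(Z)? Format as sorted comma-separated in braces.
Constraint 1 (W != U) on D(W)={1,2,3} D(U)={2,3,6}: no change
Constraint 2 (X + W = U) on D(X)={1,2,3,4,5} D(W)={1,2,3} D(U)={2,3,6}: no change
Constraint 3 (X + W = Z) on D(X)={1,2,3,4,5} D(W)={1,2,3} D(Z)={2,3,4,6}: no change
So after all 3 constraints: D(Z) = {2,3,4,6}

Answer: {2,3,4,6}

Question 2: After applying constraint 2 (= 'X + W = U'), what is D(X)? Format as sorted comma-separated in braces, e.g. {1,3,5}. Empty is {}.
Answer: {1,2,3,4,5}

Derivation:
Constraint 1 (W != U) on D(W)={1,2,3} D(U)={2,3,6}: no change
Constraint 2 (X + W = U) on D(X)={1,2,3,4,5} D(W)={1,2,3} D(U)={2,3,6}: no change
So after constraint 2: D(X) = {1,2,3,4,5}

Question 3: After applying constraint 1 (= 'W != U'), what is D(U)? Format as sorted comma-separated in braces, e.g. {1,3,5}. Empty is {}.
Answer: {2,3,6}

Derivation:
Constraint 1 (W != U) on D(W)={1,2,3} D(U)={2,3,6}: no change
So after constraint 1: D(U) = {2,3,6}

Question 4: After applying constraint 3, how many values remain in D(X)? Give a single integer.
Answer: 5

Derivation:
Constraint 1 (W != U) on D(W)={1,2,3} D(U)={2,3,6}: no change
Constraint 2 (X + W = U) on D(X)={1,2,3,4,5} D(W)={1,2,3} D(U)={2,3,6}: no change
Constraint 3 (X + W = Z) on D(X)={1,2,3,4,5} D(W)={1,2,3} D(Z)={2,3,4,6}: no change
So after constraint 3: D(X)={1,2,3,4,5}, size = 5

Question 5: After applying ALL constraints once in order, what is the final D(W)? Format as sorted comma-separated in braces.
Answer: {1,2,3}

Derivation:
Constraint 1 (W != U) on D(W)={1,2,3} D(U)={2,3,6}: no change
Constraint 2 (X + W = U) on D(X)={1,2,3,4,5} D(W)={1,2,3} D(U)={2,3,6}: no change
Constraint 3 (X + W = Z) on D(X)={1,2,3,4,5} D(W)={1,2,3} D(Z)={2,3,4,6}: no change
So after all 3 constraints: D(W) = {1,2,3}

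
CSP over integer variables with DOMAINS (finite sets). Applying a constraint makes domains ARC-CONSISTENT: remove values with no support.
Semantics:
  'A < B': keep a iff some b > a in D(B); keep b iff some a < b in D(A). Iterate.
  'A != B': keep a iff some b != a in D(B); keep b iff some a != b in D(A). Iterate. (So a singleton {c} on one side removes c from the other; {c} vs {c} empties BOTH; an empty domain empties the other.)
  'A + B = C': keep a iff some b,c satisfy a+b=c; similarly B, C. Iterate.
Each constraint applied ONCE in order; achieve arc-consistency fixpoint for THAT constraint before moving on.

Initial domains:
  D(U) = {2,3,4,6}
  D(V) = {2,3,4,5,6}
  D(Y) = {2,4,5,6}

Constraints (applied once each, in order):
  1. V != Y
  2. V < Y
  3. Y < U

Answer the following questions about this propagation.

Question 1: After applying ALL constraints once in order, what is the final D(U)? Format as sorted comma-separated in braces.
Answer: {6}

Derivation:
Constraint 1 (V != Y) on D(V)={2,3,4,5,6} D(Y)={2,4,5,6}: no change
Constraint 2 (V < Y) on D(V)={2,3,4,5,6} D(Y)={2,4,5,6}: V {2,3,4,5,6}->{2,3,4,5}; Y {2,4,5,6}->{4,5,6}
Constraint 3 (Y < U) on D(Y)={4,5,6} D(U)={2,3,4,6}: Y {4,5,6}->{4,5}; U {2,3,4,6}->{6}
So after all 3 constraints: D(U) = {6}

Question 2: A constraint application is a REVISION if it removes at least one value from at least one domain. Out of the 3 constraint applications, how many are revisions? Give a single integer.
Answer: 2

Derivation:
Constraint 1 (V != Y) on D(V)={2,3,4,5,6} D(Y)={2,4,5,6}: no change => not a revision
Constraint 2 (V < Y) on D(V)={2,3,4,5,6} D(Y)={2,4,5,6}: V {2,3,4,5,6}->{2,3,4,5}; Y {2,4,5,6}->{4,5,6} => REVISION
Constraint 3 (Y < U) on D(Y)={4,5,6} D(U)={2,3,4,6}: Y {4,5,6}->{4,5}; U {2,3,4,6}->{6} => REVISION
Total revisions = 2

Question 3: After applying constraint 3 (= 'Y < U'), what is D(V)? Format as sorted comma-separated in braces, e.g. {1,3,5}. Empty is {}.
Answer: {2,3,4,5}

Derivation:
Constraint 1 (V != Y) on D(V)={2,3,4,5,6} D(Y)={2,4,5,6}: no change
Constraint 2 (V < Y) on D(V)={2,3,4,5,6} D(Y)={2,4,5,6}: V {2,3,4,5,6}->{2,3,4,5}; Y {2,4,5,6}->{4,5,6}
Constraint 3 (Y < U) on D(Y)={4,5,6} D(U)={2,3,4,6}: Y {4,5,6}->{4,5}; U {2,3,4,6}->{6}
So after constraint 3: D(V) = {2,3,4,5}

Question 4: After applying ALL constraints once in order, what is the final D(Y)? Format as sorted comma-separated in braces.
Answer: {4,5}

Derivation:
Constraint 1 (V != Y) on D(V)={2,3,4,5,6} D(Y)={2,4,5,6}: no change
Constraint 2 (V < Y) on D(V)={2,3,4,5,6} D(Y)={2,4,5,6}: V {2,3,4,5,6}->{2,3,4,5}; Y {2,4,5,6}->{4,5,6}
Constraint 3 (Y < U) on D(Y)={4,5,6} D(U)={2,3,4,6}: Y {4,5,6}->{4,5}; U {2,3,4,6}->{6}
So after all 3 constraints: D(Y) = {4,5}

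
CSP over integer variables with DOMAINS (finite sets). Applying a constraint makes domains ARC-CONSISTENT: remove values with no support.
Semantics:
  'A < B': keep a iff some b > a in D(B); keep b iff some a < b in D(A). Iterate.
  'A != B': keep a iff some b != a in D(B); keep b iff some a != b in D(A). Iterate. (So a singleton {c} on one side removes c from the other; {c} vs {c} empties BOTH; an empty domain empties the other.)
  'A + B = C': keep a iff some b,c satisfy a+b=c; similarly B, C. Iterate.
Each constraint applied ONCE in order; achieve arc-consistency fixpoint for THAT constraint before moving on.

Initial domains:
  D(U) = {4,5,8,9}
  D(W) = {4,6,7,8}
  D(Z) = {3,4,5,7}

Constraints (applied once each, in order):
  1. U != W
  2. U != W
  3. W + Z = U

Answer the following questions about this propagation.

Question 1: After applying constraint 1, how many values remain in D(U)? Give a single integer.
Constraint 1 (U != W) on D(U)={4,5,8,9} D(W)={4,6,7,8}: no change
So after constraint 1: D(U)={4,5,8,9}, size = 4

Answer: 4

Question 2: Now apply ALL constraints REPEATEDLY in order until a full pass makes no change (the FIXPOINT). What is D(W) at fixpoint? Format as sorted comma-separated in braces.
Answer: {4,6}

Derivation:
pass 0 (initial): D(W)={4,6,7,8}
pass 1: U {4,5,8,9}->{8,9}; W {4,6,7,8}->{4,6}; Z {3,4,5,7}->{3,4,5}
pass 2: no change
Fixpoint after 2 passes: D(W) = {4,6}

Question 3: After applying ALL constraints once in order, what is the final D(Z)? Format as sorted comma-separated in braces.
Constraint 1 (U != W) on D(U)={4,5,8,9} D(W)={4,6,7,8}: no change
Constraint 2 (U != W) on D(U)={4,5,8,9} D(W)={4,6,7,8}: no change
Constraint 3 (W + Z = U) on D(W)={4,6,7,8} D(Z)={3,4,5,7} D(U)={4,5,8,9}: W {4,6,7,8}->{4,6}; Z {3,4,5,7}->{3,4,5}; U {4,5,8,9}->{8,9}
So after all 3 constraints: D(Z) = {3,4,5}

Answer: {3,4,5}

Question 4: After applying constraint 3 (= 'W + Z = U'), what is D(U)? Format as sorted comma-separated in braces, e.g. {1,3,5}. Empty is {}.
Answer: {8,9}

Derivation:
Constraint 1 (U != W) on D(U)={4,5,8,9} D(W)={4,6,7,8}: no change
Constraint 2 (U != W) on D(U)={4,5,8,9} D(W)={4,6,7,8}: no change
Constraint 3 (W + Z = U) on D(W)={4,6,7,8} D(Z)={3,4,5,7} D(U)={4,5,8,9}: W {4,6,7,8}->{4,6}; Z {3,4,5,7}->{3,4,5}; U {4,5,8,9}->{8,9}
So after constraint 3: D(U) = {8,9}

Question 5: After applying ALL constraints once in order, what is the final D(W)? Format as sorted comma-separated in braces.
Answer: {4,6}

Derivation:
Constraint 1 (U != W) on D(U)={4,5,8,9} D(W)={4,6,7,8}: no change
Constraint 2 (U != W) on D(U)={4,5,8,9} D(W)={4,6,7,8}: no change
Constraint 3 (W + Z = U) on D(W)={4,6,7,8} D(Z)={3,4,5,7} D(U)={4,5,8,9}: W {4,6,7,8}->{4,6}; Z {3,4,5,7}->{3,4,5}; U {4,5,8,9}->{8,9}
So after all 3 constraints: D(W) = {4,6}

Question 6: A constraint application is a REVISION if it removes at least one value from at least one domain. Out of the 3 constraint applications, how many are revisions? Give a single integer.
Constraint 1 (U != W) on D(U)={4,5,8,9} D(W)={4,6,7,8}: no change => not a revision
Constraint 2 (U != W) on D(U)={4,5,8,9} D(W)={4,6,7,8}: no change => not a revision
Constraint 3 (W + Z = U) on D(W)={4,6,7,8} D(Z)={3,4,5,7} D(U)={4,5,8,9}: W {4,6,7,8}->{4,6}; Z {3,4,5,7}->{3,4,5}; U {4,5,8,9}->{8,9} => REVISION
Total revisions = 1

Answer: 1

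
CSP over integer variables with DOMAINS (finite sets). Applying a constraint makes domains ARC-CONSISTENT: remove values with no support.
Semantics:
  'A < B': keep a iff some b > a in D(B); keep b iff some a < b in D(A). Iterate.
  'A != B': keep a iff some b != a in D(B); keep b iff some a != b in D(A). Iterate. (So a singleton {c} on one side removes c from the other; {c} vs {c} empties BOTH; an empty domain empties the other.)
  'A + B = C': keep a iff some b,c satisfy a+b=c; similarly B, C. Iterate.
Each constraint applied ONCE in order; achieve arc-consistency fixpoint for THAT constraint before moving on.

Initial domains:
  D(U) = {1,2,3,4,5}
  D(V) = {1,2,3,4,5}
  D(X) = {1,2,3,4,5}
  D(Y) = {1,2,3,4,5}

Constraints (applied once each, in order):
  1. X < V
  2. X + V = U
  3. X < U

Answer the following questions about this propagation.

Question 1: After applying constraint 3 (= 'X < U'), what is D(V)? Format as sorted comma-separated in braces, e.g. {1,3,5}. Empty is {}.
Constraint 1 (X < V) on D(X)={1,2,3,4,5} D(V)={1,2,3,4,5}: X {1,2,3,4,5}->{1,2,3,4}; V {1,2,3,4,5}->{2,3,4,5}
Constraint 2 (X + V = U) on D(X)={1,2,3,4} D(V)={2,3,4,5} D(U)={1,2,3,4,5}: X {1,2,3,4}->{1,2,3}; V {2,3,4,5}->{2,3,4}; U {1,2,3,4,5}->{3,4,5}
Constraint 3 (X < U) on D(X)={1,2,3} D(U)={3,4,5}: no change
So after constraint 3: D(V) = {2,3,4}

Answer: {2,3,4}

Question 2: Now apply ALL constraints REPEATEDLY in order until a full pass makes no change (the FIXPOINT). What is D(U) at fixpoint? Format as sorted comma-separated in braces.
pass 0 (initial): D(U)={1,2,3,4,5}
pass 1: U {1,2,3,4,5}->{3,4,5}; V {1,2,3,4,5}->{2,3,4}; X {1,2,3,4,5}->{1,2,3}
pass 2: no change
Fixpoint after 2 passes: D(U) = {3,4,5}

Answer: {3,4,5}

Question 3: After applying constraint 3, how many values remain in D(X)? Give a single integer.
Answer: 3

Derivation:
Constraint 1 (X < V) on D(X)={1,2,3,4,5} D(V)={1,2,3,4,5}: X {1,2,3,4,5}->{1,2,3,4}; V {1,2,3,4,5}->{2,3,4,5}
Constraint 2 (X + V = U) on D(X)={1,2,3,4} D(V)={2,3,4,5} D(U)={1,2,3,4,5}: X {1,2,3,4}->{1,2,3}; V {2,3,4,5}->{2,3,4}; U {1,2,3,4,5}->{3,4,5}
Constraint 3 (X < U) on D(X)={1,2,3} D(U)={3,4,5}: no change
So after constraint 3: D(X)={1,2,3}, size = 3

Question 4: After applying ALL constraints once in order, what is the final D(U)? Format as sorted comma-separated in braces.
Answer: {3,4,5}

Derivation:
Constraint 1 (X < V) on D(X)={1,2,3,4,5} D(V)={1,2,3,4,5}: X {1,2,3,4,5}->{1,2,3,4}; V {1,2,3,4,5}->{2,3,4,5}
Constraint 2 (X + V = U) on D(X)={1,2,3,4} D(V)={2,3,4,5} D(U)={1,2,3,4,5}: X {1,2,3,4}->{1,2,3}; V {2,3,4,5}->{2,3,4}; U {1,2,3,4,5}->{3,4,5}
Constraint 3 (X < U) on D(X)={1,2,3} D(U)={3,4,5}: no change
So after all 3 constraints: D(U) = {3,4,5}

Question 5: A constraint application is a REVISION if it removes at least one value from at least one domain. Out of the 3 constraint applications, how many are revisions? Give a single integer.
Answer: 2

Derivation:
Constraint 1 (X < V) on D(X)={1,2,3,4,5} D(V)={1,2,3,4,5}: X {1,2,3,4,5}->{1,2,3,4}; V {1,2,3,4,5}->{2,3,4,5} => REVISION
Constraint 2 (X + V = U) on D(X)={1,2,3,4} D(V)={2,3,4,5} D(U)={1,2,3,4,5}: X {1,2,3,4}->{1,2,3}; V {2,3,4,5}->{2,3,4}; U {1,2,3,4,5}->{3,4,5} => REVISION
Constraint 3 (X < U) on D(X)={1,2,3} D(U)={3,4,5}: no change => not a revision
Total revisions = 2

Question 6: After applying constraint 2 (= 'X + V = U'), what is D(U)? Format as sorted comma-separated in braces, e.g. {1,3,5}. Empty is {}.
Answer: {3,4,5}

Derivation:
Constraint 1 (X < V) on D(X)={1,2,3,4,5} D(V)={1,2,3,4,5}: X {1,2,3,4,5}->{1,2,3,4}; V {1,2,3,4,5}->{2,3,4,5}
Constraint 2 (X + V = U) on D(X)={1,2,3,4} D(V)={2,3,4,5} D(U)={1,2,3,4,5}: X {1,2,3,4}->{1,2,3}; V {2,3,4,5}->{2,3,4}; U {1,2,3,4,5}->{3,4,5}
So after constraint 2: D(U) = {3,4,5}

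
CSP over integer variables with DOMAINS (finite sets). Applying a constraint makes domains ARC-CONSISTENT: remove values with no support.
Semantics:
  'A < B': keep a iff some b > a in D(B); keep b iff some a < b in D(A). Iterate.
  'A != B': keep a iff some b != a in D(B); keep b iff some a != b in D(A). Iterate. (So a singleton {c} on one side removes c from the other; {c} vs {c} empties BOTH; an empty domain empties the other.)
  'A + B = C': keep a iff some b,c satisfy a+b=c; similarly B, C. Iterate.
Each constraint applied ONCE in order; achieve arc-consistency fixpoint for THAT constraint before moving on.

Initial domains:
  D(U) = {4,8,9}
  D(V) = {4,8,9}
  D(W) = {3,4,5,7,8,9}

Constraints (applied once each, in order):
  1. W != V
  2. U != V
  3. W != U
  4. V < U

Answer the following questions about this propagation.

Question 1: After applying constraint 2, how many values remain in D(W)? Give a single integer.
Answer: 6

Derivation:
Constraint 1 (W != V) on D(W)={3,4,5,7,8,9} D(V)={4,8,9}: no change
Constraint 2 (U != V) on D(U)={4,8,9} D(V)={4,8,9}: no change
So after constraint 2: D(W)={3,4,5,7,8,9}, size = 6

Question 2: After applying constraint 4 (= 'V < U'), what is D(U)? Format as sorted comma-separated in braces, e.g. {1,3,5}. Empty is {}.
Answer: {8,9}

Derivation:
Constraint 1 (W != V) on D(W)={3,4,5,7,8,9} D(V)={4,8,9}: no change
Constraint 2 (U != V) on D(U)={4,8,9} D(V)={4,8,9}: no change
Constraint 3 (W != U) on D(W)={3,4,5,7,8,9} D(U)={4,8,9}: no change
Constraint 4 (V < U) on D(V)={4,8,9} D(U)={4,8,9}: V {4,8,9}->{4,8}; U {4,8,9}->{8,9}
So after constraint 4: D(U) = {8,9}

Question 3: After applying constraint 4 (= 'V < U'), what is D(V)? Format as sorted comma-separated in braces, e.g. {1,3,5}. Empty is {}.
Constraint 1 (W != V) on D(W)={3,4,5,7,8,9} D(V)={4,8,9}: no change
Constraint 2 (U != V) on D(U)={4,8,9} D(V)={4,8,9}: no change
Constraint 3 (W != U) on D(W)={3,4,5,7,8,9} D(U)={4,8,9}: no change
Constraint 4 (V < U) on D(V)={4,8,9} D(U)={4,8,9}: V {4,8,9}->{4,8}; U {4,8,9}->{8,9}
So after constraint 4: D(V) = {4,8}

Answer: {4,8}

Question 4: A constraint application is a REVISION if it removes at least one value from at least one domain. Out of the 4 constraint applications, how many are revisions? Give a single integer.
Constraint 1 (W != V) on D(W)={3,4,5,7,8,9} D(V)={4,8,9}: no change => not a revision
Constraint 2 (U != V) on D(U)={4,8,9} D(V)={4,8,9}: no change => not a revision
Constraint 3 (W != U) on D(W)={3,4,5,7,8,9} D(U)={4,8,9}: no change => not a revision
Constraint 4 (V < U) on D(V)={4,8,9} D(U)={4,8,9}: V {4,8,9}->{4,8}; U {4,8,9}->{8,9} => REVISION
Total revisions = 1

Answer: 1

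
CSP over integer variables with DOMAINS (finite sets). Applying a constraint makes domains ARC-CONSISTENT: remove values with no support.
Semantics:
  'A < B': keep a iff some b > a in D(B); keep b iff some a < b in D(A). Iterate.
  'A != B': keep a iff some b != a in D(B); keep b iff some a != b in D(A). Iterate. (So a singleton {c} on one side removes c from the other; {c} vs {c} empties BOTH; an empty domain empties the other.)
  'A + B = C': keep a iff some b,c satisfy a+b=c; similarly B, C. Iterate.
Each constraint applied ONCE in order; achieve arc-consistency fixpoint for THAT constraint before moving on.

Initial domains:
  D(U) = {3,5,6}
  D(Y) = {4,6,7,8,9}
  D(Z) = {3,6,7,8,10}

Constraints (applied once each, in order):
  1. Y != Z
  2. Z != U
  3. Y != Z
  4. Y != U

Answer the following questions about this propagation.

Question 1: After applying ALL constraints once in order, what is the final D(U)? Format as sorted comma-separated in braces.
Answer: {3,5,6}

Derivation:
Constraint 1 (Y != Z) on D(Y)={4,6,7,8,9} D(Z)={3,6,7,8,10}: no change
Constraint 2 (Z != U) on D(Z)={3,6,7,8,10} D(U)={3,5,6}: no change
Constraint 3 (Y != Z) on D(Y)={4,6,7,8,9} D(Z)={3,6,7,8,10}: no change
Constraint 4 (Y != U) on D(Y)={4,6,7,8,9} D(U)={3,5,6}: no change
So after all 4 constraints: D(U) = {3,5,6}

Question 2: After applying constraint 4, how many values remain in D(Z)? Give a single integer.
Constraint 1 (Y != Z) on D(Y)={4,6,7,8,9} D(Z)={3,6,7,8,10}: no change
Constraint 2 (Z != U) on D(Z)={3,6,7,8,10} D(U)={3,5,6}: no change
Constraint 3 (Y != Z) on D(Y)={4,6,7,8,9} D(Z)={3,6,7,8,10}: no change
Constraint 4 (Y != U) on D(Y)={4,6,7,8,9} D(U)={3,5,6}: no change
So after constraint 4: D(Z)={3,6,7,8,10}, size = 5

Answer: 5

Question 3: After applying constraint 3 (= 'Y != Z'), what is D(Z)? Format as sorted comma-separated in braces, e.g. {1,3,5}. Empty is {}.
Constraint 1 (Y != Z) on D(Y)={4,6,7,8,9} D(Z)={3,6,7,8,10}: no change
Constraint 2 (Z != U) on D(Z)={3,6,7,8,10} D(U)={3,5,6}: no change
Constraint 3 (Y != Z) on D(Y)={4,6,7,8,9} D(Z)={3,6,7,8,10}: no change
So after constraint 3: D(Z) = {3,6,7,8,10}

Answer: {3,6,7,8,10}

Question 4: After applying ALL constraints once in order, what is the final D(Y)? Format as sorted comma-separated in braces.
Answer: {4,6,7,8,9}

Derivation:
Constraint 1 (Y != Z) on D(Y)={4,6,7,8,9} D(Z)={3,6,7,8,10}: no change
Constraint 2 (Z != U) on D(Z)={3,6,7,8,10} D(U)={3,5,6}: no change
Constraint 3 (Y != Z) on D(Y)={4,6,7,8,9} D(Z)={3,6,7,8,10}: no change
Constraint 4 (Y != U) on D(Y)={4,6,7,8,9} D(U)={3,5,6}: no change
So after all 4 constraints: D(Y) = {4,6,7,8,9}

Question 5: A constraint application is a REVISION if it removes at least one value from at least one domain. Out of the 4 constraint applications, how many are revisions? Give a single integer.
Constraint 1 (Y != Z) on D(Y)={4,6,7,8,9} D(Z)={3,6,7,8,10}: no change => not a revision
Constraint 2 (Z != U) on D(Z)={3,6,7,8,10} D(U)={3,5,6}: no change => not a revision
Constraint 3 (Y != Z) on D(Y)={4,6,7,8,9} D(Z)={3,6,7,8,10}: no change => not a revision
Constraint 4 (Y != U) on D(Y)={4,6,7,8,9} D(U)={3,5,6}: no change => not a revision
Total revisions = 0

Answer: 0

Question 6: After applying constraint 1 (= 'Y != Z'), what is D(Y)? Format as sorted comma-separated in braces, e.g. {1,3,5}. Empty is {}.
Constraint 1 (Y != Z) on D(Y)={4,6,7,8,9} D(Z)={3,6,7,8,10}: no change
So after constraint 1: D(Y) = {4,6,7,8,9}

Answer: {4,6,7,8,9}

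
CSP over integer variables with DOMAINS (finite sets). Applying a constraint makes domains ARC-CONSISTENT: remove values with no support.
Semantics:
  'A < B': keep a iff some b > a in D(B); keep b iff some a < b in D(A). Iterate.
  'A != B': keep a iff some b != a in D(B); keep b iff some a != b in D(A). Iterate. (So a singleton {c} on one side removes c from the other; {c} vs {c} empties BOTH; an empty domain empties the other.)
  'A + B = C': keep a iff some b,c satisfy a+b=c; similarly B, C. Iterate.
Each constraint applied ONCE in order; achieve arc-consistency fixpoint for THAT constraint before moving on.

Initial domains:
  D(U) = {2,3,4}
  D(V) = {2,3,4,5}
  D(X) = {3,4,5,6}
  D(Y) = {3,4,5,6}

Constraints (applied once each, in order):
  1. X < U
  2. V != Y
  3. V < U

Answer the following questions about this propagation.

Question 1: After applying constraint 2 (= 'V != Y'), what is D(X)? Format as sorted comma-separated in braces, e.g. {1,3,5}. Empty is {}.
Constraint 1 (X < U) on D(X)={3,4,5,6} D(U)={2,3,4}: X {3,4,5,6}->{3}; U {2,3,4}->{4}
Constraint 2 (V != Y) on D(V)={2,3,4,5} D(Y)={3,4,5,6}: no change
So after constraint 2: D(X) = {3}

Answer: {3}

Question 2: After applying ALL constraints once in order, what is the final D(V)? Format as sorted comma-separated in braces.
Answer: {2,3}

Derivation:
Constraint 1 (X < U) on D(X)={3,4,5,6} D(U)={2,3,4}: X {3,4,5,6}->{3}; U {2,3,4}->{4}
Constraint 2 (V != Y) on D(V)={2,3,4,5} D(Y)={3,4,5,6}: no change
Constraint 3 (V < U) on D(V)={2,3,4,5} D(U)={4}: V {2,3,4,5}->{2,3}
So after all 3 constraints: D(V) = {2,3}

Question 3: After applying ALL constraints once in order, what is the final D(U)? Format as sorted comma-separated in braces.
Constraint 1 (X < U) on D(X)={3,4,5,6} D(U)={2,3,4}: X {3,4,5,6}->{3}; U {2,3,4}->{4}
Constraint 2 (V != Y) on D(V)={2,3,4,5} D(Y)={3,4,5,6}: no change
Constraint 3 (V < U) on D(V)={2,3,4,5} D(U)={4}: V {2,3,4,5}->{2,3}
So after all 3 constraints: D(U) = {4}

Answer: {4}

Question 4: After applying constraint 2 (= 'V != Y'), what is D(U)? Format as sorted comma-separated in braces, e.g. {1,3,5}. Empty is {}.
Constraint 1 (X < U) on D(X)={3,4,5,6} D(U)={2,3,4}: X {3,4,5,6}->{3}; U {2,3,4}->{4}
Constraint 2 (V != Y) on D(V)={2,3,4,5} D(Y)={3,4,5,6}: no change
So after constraint 2: D(U) = {4}

Answer: {4}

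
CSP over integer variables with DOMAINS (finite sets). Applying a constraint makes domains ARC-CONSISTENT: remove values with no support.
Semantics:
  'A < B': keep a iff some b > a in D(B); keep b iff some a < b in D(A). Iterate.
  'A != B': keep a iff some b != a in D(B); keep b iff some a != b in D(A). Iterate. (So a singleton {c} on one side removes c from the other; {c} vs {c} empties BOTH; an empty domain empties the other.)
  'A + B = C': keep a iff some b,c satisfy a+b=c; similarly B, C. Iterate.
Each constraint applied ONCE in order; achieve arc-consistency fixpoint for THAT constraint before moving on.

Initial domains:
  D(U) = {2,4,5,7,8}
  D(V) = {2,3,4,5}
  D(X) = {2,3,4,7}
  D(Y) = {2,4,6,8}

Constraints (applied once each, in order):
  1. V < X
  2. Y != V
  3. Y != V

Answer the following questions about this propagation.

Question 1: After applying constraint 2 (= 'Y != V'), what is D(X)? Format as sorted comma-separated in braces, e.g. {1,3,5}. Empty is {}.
Answer: {3,4,7}

Derivation:
Constraint 1 (V < X) on D(V)={2,3,4,5} D(X)={2,3,4,7}: X {2,3,4,7}->{3,4,7}
Constraint 2 (Y != V) on D(Y)={2,4,6,8} D(V)={2,3,4,5}: no change
So after constraint 2: D(X) = {3,4,7}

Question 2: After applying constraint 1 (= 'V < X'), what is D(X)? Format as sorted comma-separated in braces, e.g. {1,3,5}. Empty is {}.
Constraint 1 (V < X) on D(V)={2,3,4,5} D(X)={2,3,4,7}: X {2,3,4,7}->{3,4,7}
So after constraint 1: D(X) = {3,4,7}

Answer: {3,4,7}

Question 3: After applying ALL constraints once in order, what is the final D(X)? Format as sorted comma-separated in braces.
Constraint 1 (V < X) on D(V)={2,3,4,5} D(X)={2,3,4,7}: X {2,3,4,7}->{3,4,7}
Constraint 2 (Y != V) on D(Y)={2,4,6,8} D(V)={2,3,4,5}: no change
Constraint 3 (Y != V) on D(Y)={2,4,6,8} D(V)={2,3,4,5}: no change
So after all 3 constraints: D(X) = {3,4,7}

Answer: {3,4,7}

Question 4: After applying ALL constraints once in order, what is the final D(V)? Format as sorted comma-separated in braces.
Constraint 1 (V < X) on D(V)={2,3,4,5} D(X)={2,3,4,7}: X {2,3,4,7}->{3,4,7}
Constraint 2 (Y != V) on D(Y)={2,4,6,8} D(V)={2,3,4,5}: no change
Constraint 3 (Y != V) on D(Y)={2,4,6,8} D(V)={2,3,4,5}: no change
So after all 3 constraints: D(V) = {2,3,4,5}

Answer: {2,3,4,5}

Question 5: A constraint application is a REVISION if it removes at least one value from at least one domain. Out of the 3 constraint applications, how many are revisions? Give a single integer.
Answer: 1

Derivation:
Constraint 1 (V < X) on D(V)={2,3,4,5} D(X)={2,3,4,7}: X {2,3,4,7}->{3,4,7} => REVISION
Constraint 2 (Y != V) on D(Y)={2,4,6,8} D(V)={2,3,4,5}: no change => not a revision
Constraint 3 (Y != V) on D(Y)={2,4,6,8} D(V)={2,3,4,5}: no change => not a revision
Total revisions = 1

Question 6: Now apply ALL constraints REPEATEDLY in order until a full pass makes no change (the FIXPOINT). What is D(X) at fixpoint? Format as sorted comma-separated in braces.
pass 0 (initial): D(X)={2,3,4,7}
pass 1: X {2,3,4,7}->{3,4,7}
pass 2: no change
Fixpoint after 2 passes: D(X) = {3,4,7}

Answer: {3,4,7}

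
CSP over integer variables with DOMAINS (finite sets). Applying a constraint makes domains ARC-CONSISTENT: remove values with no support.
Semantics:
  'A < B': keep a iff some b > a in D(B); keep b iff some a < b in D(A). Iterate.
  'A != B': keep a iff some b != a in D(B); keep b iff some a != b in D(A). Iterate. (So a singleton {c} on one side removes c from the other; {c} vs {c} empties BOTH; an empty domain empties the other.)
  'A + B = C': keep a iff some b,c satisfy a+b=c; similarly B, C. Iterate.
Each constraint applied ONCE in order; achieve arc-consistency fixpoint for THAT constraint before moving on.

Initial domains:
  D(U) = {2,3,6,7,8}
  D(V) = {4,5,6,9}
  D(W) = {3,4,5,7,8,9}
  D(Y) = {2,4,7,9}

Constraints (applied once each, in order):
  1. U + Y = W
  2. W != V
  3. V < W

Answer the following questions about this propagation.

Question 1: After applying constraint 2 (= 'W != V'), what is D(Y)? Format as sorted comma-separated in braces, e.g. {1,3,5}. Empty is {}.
Answer: {2,4,7}

Derivation:
Constraint 1 (U + Y = W) on D(U)={2,3,6,7,8} D(Y)={2,4,7,9} D(W)={3,4,5,7,8,9}: U {2,3,6,7,8}->{2,3,6,7}; Y {2,4,7,9}->{2,4,7}; W {3,4,5,7,8,9}->{4,5,7,8,9}
Constraint 2 (W != V) on D(W)={4,5,7,8,9} D(V)={4,5,6,9}: no change
So after constraint 2: D(Y) = {2,4,7}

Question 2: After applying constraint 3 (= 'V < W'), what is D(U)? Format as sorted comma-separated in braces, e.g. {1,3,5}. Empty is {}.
Answer: {2,3,6,7}

Derivation:
Constraint 1 (U + Y = W) on D(U)={2,3,6,7,8} D(Y)={2,4,7,9} D(W)={3,4,5,7,8,9}: U {2,3,6,7,8}->{2,3,6,7}; Y {2,4,7,9}->{2,4,7}; W {3,4,5,7,8,9}->{4,5,7,8,9}
Constraint 2 (W != V) on D(W)={4,5,7,8,9} D(V)={4,5,6,9}: no change
Constraint 3 (V < W) on D(V)={4,5,6,9} D(W)={4,5,7,8,9}: V {4,5,6,9}->{4,5,6}; W {4,5,7,8,9}->{5,7,8,9}
So after constraint 3: D(U) = {2,3,6,7}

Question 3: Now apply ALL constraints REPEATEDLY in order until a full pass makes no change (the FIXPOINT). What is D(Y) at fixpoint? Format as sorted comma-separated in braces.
pass 0 (initial): D(Y)={2,4,7,9}
pass 1: U {2,3,6,7,8}->{2,3,6,7}; V {4,5,6,9}->{4,5,6}; W {3,4,5,7,8,9}->{5,7,8,9}; Y {2,4,7,9}->{2,4,7}
pass 2: no change
Fixpoint after 2 passes: D(Y) = {2,4,7}

Answer: {2,4,7}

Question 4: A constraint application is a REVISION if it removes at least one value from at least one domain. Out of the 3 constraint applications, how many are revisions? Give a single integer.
Constraint 1 (U + Y = W) on D(U)={2,3,6,7,8} D(Y)={2,4,7,9} D(W)={3,4,5,7,8,9}: U {2,3,6,7,8}->{2,3,6,7}; Y {2,4,7,9}->{2,4,7}; W {3,4,5,7,8,9}->{4,5,7,8,9} => REVISION
Constraint 2 (W != V) on D(W)={4,5,7,8,9} D(V)={4,5,6,9}: no change => not a revision
Constraint 3 (V < W) on D(V)={4,5,6,9} D(W)={4,5,7,8,9}: V {4,5,6,9}->{4,5,6}; W {4,5,7,8,9}->{5,7,8,9} => REVISION
Total revisions = 2

Answer: 2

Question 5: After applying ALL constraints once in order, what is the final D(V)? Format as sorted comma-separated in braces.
Constraint 1 (U + Y = W) on D(U)={2,3,6,7,8} D(Y)={2,4,7,9} D(W)={3,4,5,7,8,9}: U {2,3,6,7,8}->{2,3,6,7}; Y {2,4,7,9}->{2,4,7}; W {3,4,5,7,8,9}->{4,5,7,8,9}
Constraint 2 (W != V) on D(W)={4,5,7,8,9} D(V)={4,5,6,9}: no change
Constraint 3 (V < W) on D(V)={4,5,6,9} D(W)={4,5,7,8,9}: V {4,5,6,9}->{4,5,6}; W {4,5,7,8,9}->{5,7,8,9}
So after all 3 constraints: D(V) = {4,5,6}

Answer: {4,5,6}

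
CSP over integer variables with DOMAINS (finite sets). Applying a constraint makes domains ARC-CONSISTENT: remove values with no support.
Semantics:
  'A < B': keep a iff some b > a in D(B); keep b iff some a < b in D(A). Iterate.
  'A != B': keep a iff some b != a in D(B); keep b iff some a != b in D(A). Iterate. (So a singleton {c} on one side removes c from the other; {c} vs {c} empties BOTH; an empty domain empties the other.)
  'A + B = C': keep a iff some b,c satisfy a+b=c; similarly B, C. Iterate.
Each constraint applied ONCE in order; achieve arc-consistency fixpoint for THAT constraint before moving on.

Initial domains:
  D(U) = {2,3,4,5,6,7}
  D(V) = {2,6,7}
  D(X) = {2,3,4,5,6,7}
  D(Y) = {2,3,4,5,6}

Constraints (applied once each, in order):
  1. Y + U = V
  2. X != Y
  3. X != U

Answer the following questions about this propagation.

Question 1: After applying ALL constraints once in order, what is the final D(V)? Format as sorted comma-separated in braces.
Constraint 1 (Y + U = V) on D(Y)={2,3,4,5,6} D(U)={2,3,4,5,6,7} D(V)={2,6,7}: Y {2,3,4,5,6}->{2,3,4,5}; U {2,3,4,5,6,7}->{2,3,4,5}; V {2,6,7}->{6,7}
Constraint 2 (X != Y) on D(X)={2,3,4,5,6,7} D(Y)={2,3,4,5}: no change
Constraint 3 (X != U) on D(X)={2,3,4,5,6,7} D(U)={2,3,4,5}: no change
So after all 3 constraints: D(V) = {6,7}

Answer: {6,7}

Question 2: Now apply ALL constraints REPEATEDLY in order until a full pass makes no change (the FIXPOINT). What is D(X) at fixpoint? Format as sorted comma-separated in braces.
Answer: {2,3,4,5,6,7}

Derivation:
pass 0 (initial): D(X)={2,3,4,5,6,7}
pass 1: U {2,3,4,5,6,7}->{2,3,4,5}; V {2,6,7}->{6,7}; Y {2,3,4,5,6}->{2,3,4,5}
pass 2: no change
Fixpoint after 2 passes: D(X) = {2,3,4,5,6,7}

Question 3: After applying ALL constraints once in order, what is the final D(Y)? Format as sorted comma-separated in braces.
Constraint 1 (Y + U = V) on D(Y)={2,3,4,5,6} D(U)={2,3,4,5,6,7} D(V)={2,6,7}: Y {2,3,4,5,6}->{2,3,4,5}; U {2,3,4,5,6,7}->{2,3,4,5}; V {2,6,7}->{6,7}
Constraint 2 (X != Y) on D(X)={2,3,4,5,6,7} D(Y)={2,3,4,5}: no change
Constraint 3 (X != U) on D(X)={2,3,4,5,6,7} D(U)={2,3,4,5}: no change
So after all 3 constraints: D(Y) = {2,3,4,5}

Answer: {2,3,4,5}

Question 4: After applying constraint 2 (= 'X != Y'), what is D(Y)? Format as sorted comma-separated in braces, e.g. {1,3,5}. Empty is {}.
Constraint 1 (Y + U = V) on D(Y)={2,3,4,5,6} D(U)={2,3,4,5,6,7} D(V)={2,6,7}: Y {2,3,4,5,6}->{2,3,4,5}; U {2,3,4,5,6,7}->{2,3,4,5}; V {2,6,7}->{6,7}
Constraint 2 (X != Y) on D(X)={2,3,4,5,6,7} D(Y)={2,3,4,5}: no change
So after constraint 2: D(Y) = {2,3,4,5}

Answer: {2,3,4,5}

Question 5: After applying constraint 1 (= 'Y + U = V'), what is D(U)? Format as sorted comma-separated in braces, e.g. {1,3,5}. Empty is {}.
Constraint 1 (Y + U = V) on D(Y)={2,3,4,5,6} D(U)={2,3,4,5,6,7} D(V)={2,6,7}: Y {2,3,4,5,6}->{2,3,4,5}; U {2,3,4,5,6,7}->{2,3,4,5}; V {2,6,7}->{6,7}
So after constraint 1: D(U) = {2,3,4,5}

Answer: {2,3,4,5}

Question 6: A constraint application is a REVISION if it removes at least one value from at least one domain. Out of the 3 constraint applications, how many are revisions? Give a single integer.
Answer: 1

Derivation:
Constraint 1 (Y + U = V) on D(Y)={2,3,4,5,6} D(U)={2,3,4,5,6,7} D(V)={2,6,7}: Y {2,3,4,5,6}->{2,3,4,5}; U {2,3,4,5,6,7}->{2,3,4,5}; V {2,6,7}->{6,7} => REVISION
Constraint 2 (X != Y) on D(X)={2,3,4,5,6,7} D(Y)={2,3,4,5}: no change => not a revision
Constraint 3 (X != U) on D(X)={2,3,4,5,6,7} D(U)={2,3,4,5}: no change => not a revision
Total revisions = 1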